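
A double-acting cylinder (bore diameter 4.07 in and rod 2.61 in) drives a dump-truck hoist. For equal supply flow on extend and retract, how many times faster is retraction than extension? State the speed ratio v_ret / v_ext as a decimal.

v_ret/v_ext ≈ 1.70

Cap-side area A_cap = π/4 × (4.07 in)² = 13.01 in^2
Rod-side annular area A_ann = π/4 × (4.07² − 2.61²) = 7.660 in^2
For equal Q, v ∝ 1/A, so v_ret/v_ext = A_cap/A_ann.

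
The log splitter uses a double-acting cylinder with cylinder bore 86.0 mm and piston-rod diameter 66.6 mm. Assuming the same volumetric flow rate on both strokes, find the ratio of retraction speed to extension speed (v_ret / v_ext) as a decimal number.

Cap-side area A_cap = π/4 × (86.0 mm)² = 5809 mm^2
Rod-side annular area A_ann = π/4 × (86.0² − 66.6²) = 2325 mm^2
For equal Q, v ∝ 1/A, so v_ret/v_ext = A_cap/A_ann.

v_ret/v_ext ≈ 2.50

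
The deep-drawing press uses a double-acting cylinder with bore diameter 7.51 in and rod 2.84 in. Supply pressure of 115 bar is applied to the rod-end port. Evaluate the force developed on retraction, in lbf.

Rod-side annular area A_ann = π/4 × (7.51² − 2.84²) = 37.96 in^2
On retraction the pressure acts on the annular area (bore minus rod).
F = P × A_ann

F ≈ 63300 lbf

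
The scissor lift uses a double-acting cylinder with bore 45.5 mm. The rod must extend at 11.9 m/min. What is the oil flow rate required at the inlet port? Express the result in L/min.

Q ≈ 19.3 L/min

Cap-side area A_cap = π/4 × (45.5 mm)² = 1626 mm^2
Q = A × v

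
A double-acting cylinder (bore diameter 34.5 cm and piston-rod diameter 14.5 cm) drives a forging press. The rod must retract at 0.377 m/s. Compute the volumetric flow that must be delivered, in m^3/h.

Q ≈ 104 m^3/h

Rod-side annular area A_ann = π/4 × (34.5² − 14.5²) = 769.7 cm^2
Q = A × v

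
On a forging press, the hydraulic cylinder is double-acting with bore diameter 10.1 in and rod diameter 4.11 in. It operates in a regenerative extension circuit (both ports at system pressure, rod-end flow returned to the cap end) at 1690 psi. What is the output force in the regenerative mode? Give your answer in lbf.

With equal pressure on both faces, forces on the annular region cancel; the net push is pressure × rod cross-section.
Rod cross-section A_rod = π/4 × (4.11 in)² = 13.27 in^2
F = P × A_rod

F ≈ 22400 lbf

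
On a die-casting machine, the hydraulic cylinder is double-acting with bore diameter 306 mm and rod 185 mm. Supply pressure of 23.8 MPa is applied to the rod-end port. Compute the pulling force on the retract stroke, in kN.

Rod-side annular area A_ann = π/4 × (306² − 185²) = 46660 mm^2
On retraction the pressure acts on the annular area (bore minus rod).
F = P × A_ann

F ≈ 1110 kN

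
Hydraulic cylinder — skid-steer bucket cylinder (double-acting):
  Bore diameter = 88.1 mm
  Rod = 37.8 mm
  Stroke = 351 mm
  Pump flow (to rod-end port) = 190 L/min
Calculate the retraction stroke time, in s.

t ≈ 0.551 s

Rod-side annular area A_ann = π/4 × (88.1² − 37.8²) = 4974 mm^2
Swept volume V = A × L; t = V / Q = A·L / Q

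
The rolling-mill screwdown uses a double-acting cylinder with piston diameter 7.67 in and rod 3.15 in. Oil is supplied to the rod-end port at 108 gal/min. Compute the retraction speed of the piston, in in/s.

Rod-side annular area A_ann = π/4 × (7.67² − 3.15²) = 38.41 in^2
Flow into the rod-end port fills the annular volume.
v = Q / A

v ≈ 10.8 in/s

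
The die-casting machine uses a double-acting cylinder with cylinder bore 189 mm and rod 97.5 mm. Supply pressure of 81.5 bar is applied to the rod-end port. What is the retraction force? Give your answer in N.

Rod-side annular area A_ann = π/4 × (189² − 97.5²) = 20590 mm^2
On retraction the pressure acts on the annular area (bore minus rod).
F = P × A_ann

F ≈ 1.68e5 N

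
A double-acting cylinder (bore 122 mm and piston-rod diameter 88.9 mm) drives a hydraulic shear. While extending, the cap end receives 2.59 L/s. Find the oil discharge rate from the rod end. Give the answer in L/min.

Cap-side area A_cap = π/4 × (122 mm)² = 11690 mm^2
Rod-side annular area A_ann = π/4 × (122² − 88.9²) = 5483 mm^2
Piston speed v = Q_in/A_cap; rod-end outflow Q_out = v × A_ann = Q_in × A_ann/A_cap.

Q_out ≈ 72.9 L/min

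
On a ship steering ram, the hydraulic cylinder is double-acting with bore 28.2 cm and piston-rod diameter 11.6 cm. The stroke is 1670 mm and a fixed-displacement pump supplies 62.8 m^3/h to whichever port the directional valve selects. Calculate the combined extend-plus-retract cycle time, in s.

Cap-side area A_cap = π/4 × (28.2 cm)² = 624.6 cm^2
Rod-side annular area A_ann = π/4 × (28.2² − 11.6²) = 518.9 cm^2
t_ext = A_cap·L/Q = 5.979 s
t_ret = A_ann·L/Q = 4.968 s
t_cycle = t_ext + t_ret

t ≈ 10.9 s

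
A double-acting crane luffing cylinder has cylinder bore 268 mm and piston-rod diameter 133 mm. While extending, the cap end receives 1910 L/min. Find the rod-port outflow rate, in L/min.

Q_out ≈ 1440 L/min

Cap-side area A_cap = π/4 × (268 mm)² = 56410 mm^2
Rod-side annular area A_ann = π/4 × (268² − 133²) = 42520 mm^2
Piston speed v = Q_in/A_cap; rod-end outflow Q_out = v × A_ann = Q_in × A_ann/A_cap.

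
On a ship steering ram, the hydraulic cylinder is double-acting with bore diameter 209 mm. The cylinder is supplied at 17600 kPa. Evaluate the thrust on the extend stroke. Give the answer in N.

Cap-side area A_cap = π/4 × (209 mm)² = 34310 mm^2
F = P × A_cap = 17600 kPa × A_cap

F ≈ 6.04e5 N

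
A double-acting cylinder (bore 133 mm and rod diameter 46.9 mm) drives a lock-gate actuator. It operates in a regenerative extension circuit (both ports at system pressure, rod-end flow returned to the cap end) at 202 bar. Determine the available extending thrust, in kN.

With equal pressure on both faces, forces on the annular region cancel; the net push is pressure × rod cross-section.
Rod cross-section A_rod = π/4 × (46.9 mm)² = 1728 mm^2
F = P × A_rod

F ≈ 34.9 kN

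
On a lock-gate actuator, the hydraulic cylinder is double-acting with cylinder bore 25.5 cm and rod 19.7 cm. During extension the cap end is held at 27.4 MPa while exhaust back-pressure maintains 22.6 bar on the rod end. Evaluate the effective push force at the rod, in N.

Cap-side area A_cap = π/4 × (25.5 cm)² = 510.7 cm^2
Rod-side annular area A_ann = π/4 × (25.5² − 19.7²) = 205.9 cm^2
Net thrust = P_cap·A_cap − P_rod·A_ann = 1.399e6 N − 46530 N

F ≈ 1.35e6 N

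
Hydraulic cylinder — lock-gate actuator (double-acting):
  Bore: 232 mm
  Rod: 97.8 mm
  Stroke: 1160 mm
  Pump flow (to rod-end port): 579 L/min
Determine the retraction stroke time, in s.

Rod-side annular area A_ann = π/4 × (232² − 97.8²) = 34760 mm^2
Swept volume V = A × L; t = V / Q = A·L / Q

t ≈ 4.18 s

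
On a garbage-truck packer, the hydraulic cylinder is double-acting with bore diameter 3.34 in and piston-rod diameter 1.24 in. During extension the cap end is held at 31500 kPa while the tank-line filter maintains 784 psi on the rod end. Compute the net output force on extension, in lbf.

F ≈ 34100 lbf

Cap-side area A_cap = π/4 × (3.34 in)² = 8.762 in^2
Rod-side annular area A_ann = π/4 × (3.34² − 1.24²) = 7.554 in^2
Net thrust = P_cap·A_cap − P_rod·A_ann = 40030 lbf − 5922 lbf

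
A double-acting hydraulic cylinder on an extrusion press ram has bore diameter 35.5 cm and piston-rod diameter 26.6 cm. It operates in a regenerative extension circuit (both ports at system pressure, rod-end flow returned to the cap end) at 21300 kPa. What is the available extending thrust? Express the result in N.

F ≈ 1.18e6 N

With equal pressure on both faces, forces on the annular region cancel; the net push is pressure × rod cross-section.
Rod cross-section A_rod = π/4 × (26.6 cm)² = 555.7 cm^2
F = P × A_rod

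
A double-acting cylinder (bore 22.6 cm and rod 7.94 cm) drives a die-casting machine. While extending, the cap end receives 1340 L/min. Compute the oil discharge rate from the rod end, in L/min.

Cap-side area A_cap = π/4 × (22.6 cm)² = 401.1 cm^2
Rod-side annular area A_ann = π/4 × (22.6² − 7.94²) = 351.6 cm^2
Piston speed v = Q_in/A_cap; rod-end outflow Q_out = v × A_ann = Q_in × A_ann/A_cap.

Q_out ≈ 1170 L/min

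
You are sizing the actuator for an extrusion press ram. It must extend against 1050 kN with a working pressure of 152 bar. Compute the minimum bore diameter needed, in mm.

Extension force acts on the full piston face: F = P × (π/4)D².
D = √(4F / (πP)) = √(4 × 1050 kN / (π × 152 bar))

D ≈ 297 mm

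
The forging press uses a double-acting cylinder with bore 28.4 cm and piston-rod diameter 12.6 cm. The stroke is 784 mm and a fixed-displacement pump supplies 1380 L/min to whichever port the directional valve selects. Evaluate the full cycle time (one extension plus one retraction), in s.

Cap-side area A_cap = π/4 × (28.4 cm)² = 633.5 cm^2
Rod-side annular area A_ann = π/4 × (28.4² − 12.6²) = 508.8 cm^2
t_ext = A_cap·L/Q = 2.159 s
t_ret = A_ann·L/Q = 1.734 s
t_cycle = t_ext + t_ret

t ≈ 3.89 s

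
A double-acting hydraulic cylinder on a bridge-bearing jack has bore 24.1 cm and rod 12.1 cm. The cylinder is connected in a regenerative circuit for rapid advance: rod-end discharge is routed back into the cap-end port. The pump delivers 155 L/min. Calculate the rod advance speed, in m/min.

In regeneration the rod-end outflow joins the pump flow into the cap end, so the net volume the pump must supply per unit advance equals the rod cross-section area.
Rod cross-section A_rod = π/4 × (12.1 cm)² = 115.0 cm^2
v = Q_pump / A_rod

v ≈ 13.5 m/min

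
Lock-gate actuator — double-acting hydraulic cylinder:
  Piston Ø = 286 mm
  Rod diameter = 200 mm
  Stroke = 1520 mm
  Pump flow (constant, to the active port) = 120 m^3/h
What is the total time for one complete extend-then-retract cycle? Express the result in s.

Cap-side area A_cap = π/4 × (286 mm)² = 64240 mm^2
Rod-side annular area A_ann = π/4 × (286² − 200²) = 32830 mm^2
t_ext = A_cap·L/Q = 2.929 s
t_ret = A_ann·L/Q = 1.497 s
t_cycle = t_ext + t_ret

t ≈ 4.43 s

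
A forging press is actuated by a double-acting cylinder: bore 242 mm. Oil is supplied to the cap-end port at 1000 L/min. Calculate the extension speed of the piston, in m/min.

v ≈ 21.7 m/min

Cap-side area A_cap = π/4 × (242 mm)² = 46000 mm^2
v = Q / A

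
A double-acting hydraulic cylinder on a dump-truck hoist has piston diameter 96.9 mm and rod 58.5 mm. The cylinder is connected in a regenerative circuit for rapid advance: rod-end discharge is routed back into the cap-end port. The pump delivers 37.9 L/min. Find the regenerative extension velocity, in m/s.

v ≈ 0.235 m/s

In regeneration the rod-end outflow joins the pump flow into the cap end, so the net volume the pump must supply per unit advance equals the rod cross-section area.
Rod cross-section A_rod = π/4 × (58.5 mm)² = 2688 mm^2
v = Q_pump / A_rod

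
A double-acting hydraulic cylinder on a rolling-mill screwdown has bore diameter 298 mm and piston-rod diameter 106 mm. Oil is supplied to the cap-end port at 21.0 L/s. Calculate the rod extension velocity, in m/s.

v ≈ 0.301 m/s

Cap-side area A_cap = π/4 × (298 mm)² = 69750 mm^2
v = Q / A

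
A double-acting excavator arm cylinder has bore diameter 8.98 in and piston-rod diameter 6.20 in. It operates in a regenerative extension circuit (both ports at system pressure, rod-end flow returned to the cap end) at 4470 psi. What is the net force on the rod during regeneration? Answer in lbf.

F ≈ 1.35e5 lbf

With equal pressure on both faces, forces on the annular region cancel; the net push is pressure × rod cross-section.
Rod cross-section A_rod = π/4 × (6.20 in)² = 30.19 in^2
F = P × A_rod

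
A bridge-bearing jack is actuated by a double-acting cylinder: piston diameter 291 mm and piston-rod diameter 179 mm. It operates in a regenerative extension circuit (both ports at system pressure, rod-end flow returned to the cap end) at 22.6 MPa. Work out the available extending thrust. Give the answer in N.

With equal pressure on both faces, forces on the annular region cancel; the net push is pressure × rod cross-section.
Rod cross-section A_rod = π/4 × (179 mm)² = 25160 mm^2
F = P × A_rod

F ≈ 5.69e5 N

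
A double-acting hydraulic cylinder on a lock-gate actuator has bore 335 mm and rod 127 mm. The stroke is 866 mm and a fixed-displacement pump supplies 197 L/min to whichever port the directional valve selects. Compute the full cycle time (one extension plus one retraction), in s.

Cap-side area A_cap = π/4 × (335 mm)² = 88140 mm^2
Rod-side annular area A_ann = π/4 × (335² − 127²) = 75470 mm^2
t_ext = A_cap·L/Q = 23.25 s
t_ret = A_ann·L/Q = 19.91 s
t_cycle = t_ext + t_ret

t ≈ 43.2 s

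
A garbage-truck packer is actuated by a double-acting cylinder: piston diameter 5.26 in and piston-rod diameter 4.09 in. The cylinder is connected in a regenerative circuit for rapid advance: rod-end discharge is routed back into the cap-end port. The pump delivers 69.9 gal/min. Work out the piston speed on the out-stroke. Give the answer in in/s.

v ≈ 20.5 in/s

In regeneration the rod-end outflow joins the pump flow into the cap end, so the net volume the pump must supply per unit advance equals the rod cross-section area.
Rod cross-section A_rod = π/4 × (4.09 in)² = 13.14 in^2
v = Q_pump / A_rod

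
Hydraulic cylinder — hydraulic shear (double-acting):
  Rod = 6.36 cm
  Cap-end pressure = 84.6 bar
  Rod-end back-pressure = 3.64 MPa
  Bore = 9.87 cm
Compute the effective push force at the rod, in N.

F ≈ 48400 N

Cap-side area A_cap = π/4 × (9.87 cm)² = 76.51 cm^2
Rod-side annular area A_ann = π/4 × (9.87² − 6.36²) = 44.74 cm^2
Net thrust = P_cap·A_cap − P_rod·A_ann = 64730 N − 16290 N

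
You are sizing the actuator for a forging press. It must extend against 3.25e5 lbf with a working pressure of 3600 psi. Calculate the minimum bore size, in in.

Extension force acts on the full piston face: F = P × (π/4)D².
D = √(4F / (πP)) = √(4 × 3.25e5 lbf / (π × 3600 psi))

D ≈ 10.7 in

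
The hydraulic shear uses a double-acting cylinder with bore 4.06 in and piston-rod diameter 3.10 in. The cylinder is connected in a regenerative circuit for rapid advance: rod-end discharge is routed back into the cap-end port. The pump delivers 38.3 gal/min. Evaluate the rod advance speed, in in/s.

v ≈ 19.5 in/s

In regeneration the rod-end outflow joins the pump flow into the cap end, so the net volume the pump must supply per unit advance equals the rod cross-section area.
Rod cross-section A_rod = π/4 × (3.10 in)² = 7.548 in^2
v = Q_pump / A_rod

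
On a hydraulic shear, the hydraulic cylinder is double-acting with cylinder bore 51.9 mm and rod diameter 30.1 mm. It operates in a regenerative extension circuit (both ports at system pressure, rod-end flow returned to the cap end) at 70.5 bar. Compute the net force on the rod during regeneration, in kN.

With equal pressure on both faces, forces on the annular region cancel; the net push is pressure × rod cross-section.
Rod cross-section A_rod = π/4 × (30.1 mm)² = 711.6 mm^2
F = P × A_rod

F ≈ 5.02 kN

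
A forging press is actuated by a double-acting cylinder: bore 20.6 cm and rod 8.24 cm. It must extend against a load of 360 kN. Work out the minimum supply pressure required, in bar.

Cap-side area A_cap = π/4 × (20.6 cm)² = 333.3 cm^2
P = F / A = 360 kN / A

P ≈ 108 bar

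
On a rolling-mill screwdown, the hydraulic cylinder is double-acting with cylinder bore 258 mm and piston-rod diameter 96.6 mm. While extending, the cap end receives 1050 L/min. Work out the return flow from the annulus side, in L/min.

Q_out ≈ 903 L/min

Cap-side area A_cap = π/4 × (258 mm)² = 52280 mm^2
Rod-side annular area A_ann = π/4 × (258² − 96.6²) = 44950 mm^2
Piston speed v = Q_in/A_cap; rod-end outflow Q_out = v × A_ann = Q_in × A_ann/A_cap.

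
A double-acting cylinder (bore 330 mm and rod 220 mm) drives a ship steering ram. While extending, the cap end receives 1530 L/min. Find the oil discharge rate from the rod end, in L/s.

Cap-side area A_cap = π/4 × (330 mm)² = 85530 mm^2
Rod-side annular area A_ann = π/4 × (330² − 220²) = 47520 mm^2
Piston speed v = Q_in/A_cap; rod-end outflow Q_out = v × A_ann = Q_in × A_ann/A_cap.

Q_out ≈ 14.2 L/s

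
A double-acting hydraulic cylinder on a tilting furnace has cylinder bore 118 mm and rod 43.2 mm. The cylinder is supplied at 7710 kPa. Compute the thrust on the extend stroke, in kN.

Cap-side area A_cap = π/4 × (118 mm)² = 10940 mm^2
F = P × A_cap = 7710 kPa × A_cap

F ≈ 84.3 kN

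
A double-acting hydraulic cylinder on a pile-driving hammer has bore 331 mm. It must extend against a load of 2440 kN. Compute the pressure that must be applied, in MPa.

P ≈ 28.4 MPa

Cap-side area A_cap = π/4 × (331 mm)² = 86050 mm^2
P = F / A = 2440 kN / A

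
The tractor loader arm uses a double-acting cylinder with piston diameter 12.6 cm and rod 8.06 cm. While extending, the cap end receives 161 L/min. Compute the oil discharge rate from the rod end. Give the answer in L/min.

Cap-side area A_cap = π/4 × (12.6 cm)² = 124.7 cm^2
Rod-side annular area A_ann = π/4 × (12.6² − 8.06²) = 73.67 cm^2
Piston speed v = Q_in/A_cap; rod-end outflow Q_out = v × A_ann = Q_in × A_ann/A_cap.

Q_out ≈ 95.1 L/min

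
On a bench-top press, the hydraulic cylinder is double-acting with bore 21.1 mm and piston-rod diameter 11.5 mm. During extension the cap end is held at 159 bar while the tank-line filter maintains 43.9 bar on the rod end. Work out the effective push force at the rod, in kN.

F ≈ 4.48 kN

Cap-side area A_cap = π/4 × (21.1 mm)² = 349.7 mm^2
Rod-side annular area A_ann = π/4 × (21.1² − 11.5²) = 245.8 mm^2
Net thrust = P_cap·A_cap − P_rod·A_ann = 5.560 kN − 1.079 kN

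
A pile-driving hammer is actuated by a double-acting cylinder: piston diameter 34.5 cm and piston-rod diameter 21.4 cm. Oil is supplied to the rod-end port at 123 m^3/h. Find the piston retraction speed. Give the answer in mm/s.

v ≈ 594 mm/s

Rod-side annular area A_ann = π/4 × (34.5² − 21.4²) = 575.1 cm^2
Flow into the rod-end port fills the annular volume.
v = Q / A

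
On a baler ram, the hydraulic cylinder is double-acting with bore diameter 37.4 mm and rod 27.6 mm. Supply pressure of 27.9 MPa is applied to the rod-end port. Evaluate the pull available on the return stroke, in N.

F ≈ 14000 N

Rod-side annular area A_ann = π/4 × (37.4² − 27.6²) = 500.3 mm^2
On retraction the pressure acts on the annular area (bore minus rod).
F = P × A_ann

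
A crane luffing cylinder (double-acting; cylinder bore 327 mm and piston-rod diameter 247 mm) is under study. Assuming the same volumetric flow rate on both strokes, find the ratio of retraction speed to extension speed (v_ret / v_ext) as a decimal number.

Cap-side area A_cap = π/4 × (327 mm)² = 83980 mm^2
Rod-side annular area A_ann = π/4 × (327² − 247²) = 36070 mm^2
For equal Q, v ∝ 1/A, so v_ret/v_ext = A_cap/A_ann.

v_ret/v_ext ≈ 2.33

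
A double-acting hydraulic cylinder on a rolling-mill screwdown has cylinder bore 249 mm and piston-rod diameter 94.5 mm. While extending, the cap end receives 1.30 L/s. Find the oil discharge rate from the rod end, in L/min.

Q_out ≈ 66.8 L/min

Cap-side area A_cap = π/4 × (249 mm)² = 48700 mm^2
Rod-side annular area A_ann = π/4 × (249² − 94.5²) = 41680 mm^2
Piston speed v = Q_in/A_cap; rod-end outflow Q_out = v × A_ann = Q_in × A_ann/A_cap.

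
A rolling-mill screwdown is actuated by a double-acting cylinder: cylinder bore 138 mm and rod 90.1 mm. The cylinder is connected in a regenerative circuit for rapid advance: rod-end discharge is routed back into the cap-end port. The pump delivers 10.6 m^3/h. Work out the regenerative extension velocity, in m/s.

v ≈ 0.462 m/s

In regeneration the rod-end outflow joins the pump flow into the cap end, so the net volume the pump must supply per unit advance equals the rod cross-section area.
Rod cross-section A_rod = π/4 × (90.1 mm)² = 6376 mm^2
v = Q_pump / A_rod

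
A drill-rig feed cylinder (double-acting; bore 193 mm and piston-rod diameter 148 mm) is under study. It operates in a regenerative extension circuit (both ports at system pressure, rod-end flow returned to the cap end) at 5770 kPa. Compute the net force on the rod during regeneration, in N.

F ≈ 99300 N

With equal pressure on both faces, forces on the annular region cancel; the net push is pressure × rod cross-section.
Rod cross-section A_rod = π/4 × (148 mm)² = 17200 mm^2
F = P × A_rod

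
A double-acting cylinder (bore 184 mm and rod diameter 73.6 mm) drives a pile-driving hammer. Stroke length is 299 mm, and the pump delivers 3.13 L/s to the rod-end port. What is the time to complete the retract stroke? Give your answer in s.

Rod-side annular area A_ann = π/4 × (184² − 73.6²) = 22340 mm^2
Swept volume V = A × L; t = V / Q = A·L / Q

t ≈ 2.13 s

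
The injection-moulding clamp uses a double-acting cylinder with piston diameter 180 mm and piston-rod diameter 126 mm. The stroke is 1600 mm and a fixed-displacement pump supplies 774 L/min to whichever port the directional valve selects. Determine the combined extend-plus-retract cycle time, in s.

t ≈ 4.77 s

Cap-side area A_cap = π/4 × (180 mm)² = 25450 mm^2
Rod-side annular area A_ann = π/4 × (180² − 126²) = 12980 mm^2
t_ext = A_cap·L/Q = 3.156 s
t_ret = A_ann·L/Q = 1.610 s
t_cycle = t_ext + t_ret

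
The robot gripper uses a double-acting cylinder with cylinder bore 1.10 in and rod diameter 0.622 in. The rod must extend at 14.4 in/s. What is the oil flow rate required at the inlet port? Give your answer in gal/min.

Cap-side area A_cap = π/4 × (1.10 in)² = 0.9503 in^2
Q = A × v

Q ≈ 3.55 gal/min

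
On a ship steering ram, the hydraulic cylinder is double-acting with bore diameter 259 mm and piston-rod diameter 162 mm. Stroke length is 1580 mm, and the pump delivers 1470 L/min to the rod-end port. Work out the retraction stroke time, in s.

t ≈ 2.07 s

Rod-side annular area A_ann = π/4 × (259² − 162²) = 32070 mm^2
Swept volume V = A × L; t = V / Q = A·L / Q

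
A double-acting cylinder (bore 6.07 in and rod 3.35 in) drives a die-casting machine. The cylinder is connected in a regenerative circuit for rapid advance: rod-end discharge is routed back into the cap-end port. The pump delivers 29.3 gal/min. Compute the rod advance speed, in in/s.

In regeneration the rod-end outflow joins the pump flow into the cap end, so the net volume the pump must supply per unit advance equals the rod cross-section area.
Rod cross-section A_rod = π/4 × (3.35 in)² = 8.814 in^2
v = Q_pump / A_rod

v ≈ 12.8 in/s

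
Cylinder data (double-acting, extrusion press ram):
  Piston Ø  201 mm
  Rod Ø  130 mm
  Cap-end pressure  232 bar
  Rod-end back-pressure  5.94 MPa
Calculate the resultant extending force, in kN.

F ≈ 627 kN

Cap-side area A_cap = π/4 × (201 mm)² = 31730 mm^2
Rod-side annular area A_ann = π/4 × (201² − 130²) = 18460 mm^2
Net thrust = P_cap·A_cap − P_rod·A_ann = 736.2 kN − 109.6 kN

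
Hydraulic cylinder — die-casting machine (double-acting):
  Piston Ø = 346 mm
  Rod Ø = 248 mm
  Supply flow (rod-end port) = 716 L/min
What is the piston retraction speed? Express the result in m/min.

Rod-side annular area A_ann = π/4 × (346² − 248²) = 45720 mm^2
Flow into the rod-end port fills the annular volume.
v = Q / A

v ≈ 15.7 m/min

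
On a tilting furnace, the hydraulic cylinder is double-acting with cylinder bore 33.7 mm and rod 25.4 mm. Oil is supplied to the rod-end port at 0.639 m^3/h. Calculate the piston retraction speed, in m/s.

Rod-side annular area A_ann = π/4 × (33.7² − 25.4²) = 385.3 mm^2
Flow into the rod-end port fills the annular volume.
v = Q / A

v ≈ 0.461 m/s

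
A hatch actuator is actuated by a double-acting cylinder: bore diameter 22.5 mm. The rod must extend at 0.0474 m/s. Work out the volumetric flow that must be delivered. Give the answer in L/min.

Cap-side area A_cap = π/4 × (22.5 mm)² = 397.6 mm^2
Q = A × v

Q ≈ 1.13 L/min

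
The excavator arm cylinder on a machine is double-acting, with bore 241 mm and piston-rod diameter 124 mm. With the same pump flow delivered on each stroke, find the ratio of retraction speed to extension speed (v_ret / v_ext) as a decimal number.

v_ret/v_ext ≈ 1.36

Cap-side area A_cap = π/4 × (241 mm)² = 45620 mm^2
Rod-side annular area A_ann = π/4 × (241² − 124²) = 33540 mm^2
For equal Q, v ∝ 1/A, so v_ret/v_ext = A_cap/A_ann.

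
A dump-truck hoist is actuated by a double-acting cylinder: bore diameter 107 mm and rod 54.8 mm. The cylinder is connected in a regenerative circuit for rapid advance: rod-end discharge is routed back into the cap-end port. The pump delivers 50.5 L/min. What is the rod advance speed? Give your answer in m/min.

In regeneration the rod-end outflow joins the pump flow into the cap end, so the net volume the pump must supply per unit advance equals the rod cross-section area.
Rod cross-section A_rod = π/4 × (54.8 mm)² = 2359 mm^2
v = Q_pump / A_rod

v ≈ 21.4 m/min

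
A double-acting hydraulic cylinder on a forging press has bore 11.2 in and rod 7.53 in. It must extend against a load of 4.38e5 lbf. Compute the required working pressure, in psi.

Cap-side area A_cap = π/4 × (11.2 in)² = 98.52 in^2
P = F / A = 4.38e5 lbf / A

P ≈ 4450 psi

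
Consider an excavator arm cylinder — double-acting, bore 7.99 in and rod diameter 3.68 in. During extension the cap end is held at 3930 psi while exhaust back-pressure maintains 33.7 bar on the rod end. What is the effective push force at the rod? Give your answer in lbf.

Cap-side area A_cap = π/4 × (7.99 in)² = 50.14 in^2
Rod-side annular area A_ann = π/4 × (7.99² − 3.68²) = 39.50 in^2
Net thrust = P_cap·A_cap − P_rod·A_ann = 1.970e5 lbf − 19310 lbf

F ≈ 1.78e5 lbf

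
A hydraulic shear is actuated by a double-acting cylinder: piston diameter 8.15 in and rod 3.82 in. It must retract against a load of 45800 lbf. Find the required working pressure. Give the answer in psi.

P ≈ 1130 psi

Rod-side annular area A_ann = π/4 × (8.15² − 3.82²) = 40.71 in^2
Retraction: pressure acts on the annular area.
P = F / A = 45800 lbf / A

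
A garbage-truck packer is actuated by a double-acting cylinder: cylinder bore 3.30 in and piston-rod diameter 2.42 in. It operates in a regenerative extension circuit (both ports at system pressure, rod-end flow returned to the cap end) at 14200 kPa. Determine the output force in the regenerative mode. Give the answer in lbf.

F ≈ 9470 lbf

With equal pressure on both faces, forces on the annular region cancel; the net push is pressure × rod cross-section.
Rod cross-section A_rod = π/4 × (2.42 in)² = 4.600 in^2
F = P × A_rod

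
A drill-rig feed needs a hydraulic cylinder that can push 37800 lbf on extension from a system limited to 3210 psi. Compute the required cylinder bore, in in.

Extension force acts on the full piston face: F = P × (π/4)D².
D = √(4F / (πP)) = √(4 × 37800 lbf / (π × 3210 psi))

D ≈ 3.87 in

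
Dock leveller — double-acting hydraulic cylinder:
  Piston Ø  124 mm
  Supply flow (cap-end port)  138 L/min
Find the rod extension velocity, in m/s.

v ≈ 0.190 m/s

Cap-side area A_cap = π/4 × (124 mm)² = 12080 mm^2
v = Q / A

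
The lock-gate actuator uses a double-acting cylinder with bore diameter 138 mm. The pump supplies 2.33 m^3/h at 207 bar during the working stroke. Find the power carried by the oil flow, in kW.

Hydraulic power = P × Q

W ≈ 13.4 kW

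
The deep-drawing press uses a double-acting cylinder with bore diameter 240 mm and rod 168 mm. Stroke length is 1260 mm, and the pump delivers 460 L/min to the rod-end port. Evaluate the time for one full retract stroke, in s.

Rod-side annular area A_ann = π/4 × (240² − 168²) = 23070 mm^2
Swept volume V = A × L; t = V / Q = A·L / Q

t ≈ 3.79 s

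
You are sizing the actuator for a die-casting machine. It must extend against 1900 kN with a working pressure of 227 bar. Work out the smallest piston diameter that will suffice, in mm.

Extension force acts on the full piston face: F = P × (π/4)D².
D = √(4F / (πP)) = √(4 × 1900 kN / (π × 227 bar))

D ≈ 326 mm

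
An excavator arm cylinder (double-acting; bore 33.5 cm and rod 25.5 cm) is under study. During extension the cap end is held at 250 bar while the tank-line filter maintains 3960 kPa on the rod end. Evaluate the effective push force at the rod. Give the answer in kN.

Cap-side area A_cap = π/4 × (33.5 cm)² = 881.4 cm^2
Rod-side annular area A_ann = π/4 × (33.5² − 25.5²) = 370.7 cm^2
Net thrust = P_cap·A_cap − P_rod·A_ann = 2204 kN − 146.8 kN

F ≈ 2060 kN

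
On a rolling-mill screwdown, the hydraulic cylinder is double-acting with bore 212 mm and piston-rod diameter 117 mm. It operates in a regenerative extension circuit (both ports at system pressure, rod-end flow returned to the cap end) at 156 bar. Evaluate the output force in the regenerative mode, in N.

With equal pressure on both faces, forces on the annular region cancel; the net push is pressure × rod cross-section.
Rod cross-section A_rod = π/4 × (117 mm)² = 10750 mm^2
F = P × A_rod

F ≈ 1.68e5 N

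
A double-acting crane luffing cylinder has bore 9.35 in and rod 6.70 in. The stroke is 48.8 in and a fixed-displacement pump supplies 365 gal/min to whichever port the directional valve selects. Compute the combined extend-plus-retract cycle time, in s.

t ≈ 3.54 s

Cap-side area A_cap = π/4 × (9.35 in)² = 68.66 in^2
Rod-side annular area A_ann = π/4 × (9.35² − 6.70²) = 33.40 in^2
t_ext = A_cap·L/Q = 2.384 s
t_ret = A_ann·L/Q = 1.160 s
t_cycle = t_ext + t_ret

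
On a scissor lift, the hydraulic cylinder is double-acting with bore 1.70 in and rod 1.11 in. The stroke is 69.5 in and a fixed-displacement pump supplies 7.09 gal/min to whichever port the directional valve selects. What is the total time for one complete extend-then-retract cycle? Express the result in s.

t ≈ 9.09 s

Cap-side area A_cap = π/4 × (1.70 in)² = 2.270 in^2
Rod-side annular area A_ann = π/4 × (1.70² − 1.11²) = 1.302 in^2
t_ext = A_cap·L/Q = 5.779 s
t_ret = A_ann·L/Q = 3.315 s
t_cycle = t_ext + t_ret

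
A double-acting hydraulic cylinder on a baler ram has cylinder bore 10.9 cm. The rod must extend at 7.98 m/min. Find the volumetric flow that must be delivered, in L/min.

Q ≈ 74.5 L/min

Cap-side area A_cap = π/4 × (10.9 cm)² = 93.31 cm^2
Q = A × v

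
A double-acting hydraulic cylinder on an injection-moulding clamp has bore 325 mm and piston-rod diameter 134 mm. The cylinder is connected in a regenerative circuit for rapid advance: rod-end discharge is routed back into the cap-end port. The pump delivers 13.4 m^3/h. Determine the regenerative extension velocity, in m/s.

v ≈ 0.264 m/s

In regeneration the rod-end outflow joins the pump flow into the cap end, so the net volume the pump must supply per unit advance equals the rod cross-section area.
Rod cross-section A_rod = π/4 × (134 mm)² = 14100 mm^2
v = Q_pump / A_rod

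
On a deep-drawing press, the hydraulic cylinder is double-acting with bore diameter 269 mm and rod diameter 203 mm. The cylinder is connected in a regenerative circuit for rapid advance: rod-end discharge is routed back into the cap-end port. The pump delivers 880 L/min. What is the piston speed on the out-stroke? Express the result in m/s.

v ≈ 0.453 m/s

In regeneration the rod-end outflow joins the pump flow into the cap end, so the net volume the pump must supply per unit advance equals the rod cross-section area.
Rod cross-section A_rod = π/4 × (203 mm)² = 32370 mm^2
v = Q_pump / A_rod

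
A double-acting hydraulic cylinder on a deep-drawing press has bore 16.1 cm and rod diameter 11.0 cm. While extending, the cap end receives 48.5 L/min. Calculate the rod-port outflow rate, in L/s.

Q_out ≈ 0.431 L/s

Cap-side area A_cap = π/4 × (16.1 cm)² = 203.6 cm^2
Rod-side annular area A_ann = π/4 × (16.1² − 11.0²) = 108.5 cm^2
Piston speed v = Q_in/A_cap; rod-end outflow Q_out = v × A_ann = Q_in × A_ann/A_cap.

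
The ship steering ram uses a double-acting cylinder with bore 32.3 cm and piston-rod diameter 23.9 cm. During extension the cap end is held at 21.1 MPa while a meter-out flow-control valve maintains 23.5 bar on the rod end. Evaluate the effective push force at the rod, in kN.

F ≈ 1640 kN

Cap-side area A_cap = π/4 × (32.3 cm)² = 819.4 cm^2
Rod-side annular area A_ann = π/4 × (32.3² − 23.9²) = 370.8 cm^2
Net thrust = P_cap·A_cap − P_rod·A_ann = 1729 kN − 87.13 kN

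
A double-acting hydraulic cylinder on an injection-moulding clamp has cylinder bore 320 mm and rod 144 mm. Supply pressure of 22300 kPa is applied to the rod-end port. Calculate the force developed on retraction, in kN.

Rod-side annular area A_ann = π/4 × (320² − 144²) = 64140 mm^2
On retraction the pressure acts on the annular area (bore minus rod).
F = P × A_ann

F ≈ 1430 kN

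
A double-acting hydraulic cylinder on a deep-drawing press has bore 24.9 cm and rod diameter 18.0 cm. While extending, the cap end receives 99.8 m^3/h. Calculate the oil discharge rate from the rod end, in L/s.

Q_out ≈ 13.2 L/s

Cap-side area A_cap = π/4 × (24.9 cm)² = 487.0 cm^2
Rod-side annular area A_ann = π/4 × (24.9² − 18.0²) = 232.5 cm^2
Piston speed v = Q_in/A_cap; rod-end outflow Q_out = v × A_ann = Q_in × A_ann/A_cap.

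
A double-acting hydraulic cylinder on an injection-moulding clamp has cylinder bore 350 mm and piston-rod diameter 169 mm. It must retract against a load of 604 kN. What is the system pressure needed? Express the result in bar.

Rod-side annular area A_ann = π/4 × (350² − 169²) = 73780 mm^2
Retraction: pressure acts on the annular area.
P = F / A = 604 kN / A

P ≈ 81.9 bar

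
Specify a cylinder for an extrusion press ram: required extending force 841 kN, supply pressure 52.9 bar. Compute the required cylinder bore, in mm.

D ≈ 450 mm

Extension force acts on the full piston face: F = P × (π/4)D².
D = √(4F / (πP)) = √(4 × 841 kN / (π × 52.9 bar))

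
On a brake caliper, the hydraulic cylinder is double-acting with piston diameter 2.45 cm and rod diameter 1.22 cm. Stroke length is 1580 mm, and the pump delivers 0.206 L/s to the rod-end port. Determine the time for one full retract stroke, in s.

t ≈ 2.72 s

Rod-side annular area A_ann = π/4 × (2.45² − 1.22²) = 3.545 cm^2
Swept volume V = A × L; t = V / Q = A·L / Q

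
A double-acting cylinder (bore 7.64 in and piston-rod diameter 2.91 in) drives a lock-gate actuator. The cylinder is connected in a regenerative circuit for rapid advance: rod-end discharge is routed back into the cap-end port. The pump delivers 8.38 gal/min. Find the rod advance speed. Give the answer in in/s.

In regeneration the rod-end outflow joins the pump flow into the cap end, so the net volume the pump must supply per unit advance equals the rod cross-section area.
Rod cross-section A_rod = π/4 × (2.91 in)² = 6.651 in^2
v = Q_pump / A_rod

v ≈ 4.85 in/s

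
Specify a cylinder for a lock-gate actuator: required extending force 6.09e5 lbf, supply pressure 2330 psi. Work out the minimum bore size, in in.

Extension force acts on the full piston face: F = P × (π/4)D².
D = √(4F / (πP)) = √(4 × 6.09e5 lbf / (π × 2330 psi))

D ≈ 18.2 in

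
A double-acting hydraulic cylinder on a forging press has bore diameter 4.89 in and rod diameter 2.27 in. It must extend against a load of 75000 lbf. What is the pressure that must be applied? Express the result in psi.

P ≈ 3990 psi

Cap-side area A_cap = π/4 × (4.89 in)² = 18.78 in^2
P = F / A = 75000 lbf / A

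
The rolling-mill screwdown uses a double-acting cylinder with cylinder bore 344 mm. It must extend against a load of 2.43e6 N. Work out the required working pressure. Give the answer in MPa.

Cap-side area A_cap = π/4 × (344 mm)² = 92940 mm^2
P = F / A = 2.43e6 N / A

P ≈ 26.1 MPa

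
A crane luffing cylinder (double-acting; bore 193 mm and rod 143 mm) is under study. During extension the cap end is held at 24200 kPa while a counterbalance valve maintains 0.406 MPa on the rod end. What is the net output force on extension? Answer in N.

F ≈ 7.03e5 N

Cap-side area A_cap = π/4 × (193 mm)² = 29260 mm^2
Rod-side annular area A_ann = π/4 × (193² − 143²) = 13190 mm^2
Net thrust = P_cap·A_cap − P_rod·A_ann = 7.080e5 N − 5357 N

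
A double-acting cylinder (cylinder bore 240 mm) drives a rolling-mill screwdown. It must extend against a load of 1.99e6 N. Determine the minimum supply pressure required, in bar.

P ≈ 440 bar

Cap-side area A_cap = π/4 × (240 mm)² = 45240 mm^2
P = F / A = 1.99e6 N / A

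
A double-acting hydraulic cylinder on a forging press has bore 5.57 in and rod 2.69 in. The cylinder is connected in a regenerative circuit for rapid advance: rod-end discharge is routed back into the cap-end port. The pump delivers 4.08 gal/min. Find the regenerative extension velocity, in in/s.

In regeneration the rod-end outflow joins the pump flow into the cap end, so the net volume the pump must supply per unit advance equals the rod cross-section area.
Rod cross-section A_rod = π/4 × (2.69 in)² = 5.683 in^2
v = Q_pump / A_rod

v ≈ 2.76 in/s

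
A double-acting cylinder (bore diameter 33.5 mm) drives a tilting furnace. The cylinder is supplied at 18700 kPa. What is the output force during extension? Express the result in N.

F ≈ 16500 N

Cap-side area A_cap = π/4 × (33.5 mm)² = 881.4 mm^2
F = P × A_cap = 18700 kPa × A_cap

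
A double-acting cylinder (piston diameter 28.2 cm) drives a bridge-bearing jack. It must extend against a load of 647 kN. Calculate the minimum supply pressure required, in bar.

P ≈ 104 bar

Cap-side area A_cap = π/4 × (28.2 cm)² = 624.6 cm^2
P = F / A = 647 kN / A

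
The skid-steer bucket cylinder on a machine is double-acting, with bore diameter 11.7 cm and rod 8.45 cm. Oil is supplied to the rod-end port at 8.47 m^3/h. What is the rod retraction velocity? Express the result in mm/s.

Rod-side annular area A_ann = π/4 × (11.7² − 8.45²) = 51.43 cm^2
Flow into the rod-end port fills the annular volume.
v = Q / A

v ≈ 457 mm/s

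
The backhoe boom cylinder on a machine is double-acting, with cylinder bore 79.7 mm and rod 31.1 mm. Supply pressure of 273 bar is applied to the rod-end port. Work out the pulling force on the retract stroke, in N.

Rod-side annular area A_ann = π/4 × (79.7² − 31.1²) = 4229 mm^2
On retraction the pressure acts on the annular area (bore minus rod).
F = P × A_ann

F ≈ 1.15e5 N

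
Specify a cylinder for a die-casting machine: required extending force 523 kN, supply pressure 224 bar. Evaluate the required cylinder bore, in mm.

Extension force acts on the full piston face: F = P × (π/4)D².
D = √(4F / (πP)) = √(4 × 523 kN / (π × 224 bar))

D ≈ 172 mm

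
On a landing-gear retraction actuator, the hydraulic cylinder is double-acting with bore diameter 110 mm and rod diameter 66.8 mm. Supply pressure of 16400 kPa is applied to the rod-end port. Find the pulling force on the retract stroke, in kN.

Rod-side annular area A_ann = π/4 × (110² − 66.8²) = 5999 mm^2
On retraction the pressure acts on the annular area (bore minus rod).
F = P × A_ann

F ≈ 98.4 kN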